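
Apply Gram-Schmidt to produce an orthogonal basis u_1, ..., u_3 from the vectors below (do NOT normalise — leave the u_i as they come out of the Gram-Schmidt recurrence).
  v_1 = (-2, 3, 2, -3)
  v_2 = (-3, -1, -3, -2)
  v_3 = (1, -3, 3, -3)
Orthogonal basis:
  u_1 = (-2, 3, 2, -3)
  u_2 = (-36/13, -35/26, -42/13, -43/26)
  u_3 = (521/589, -7*2**(491/668)*3**(407/668)*5**(641/668)*7**(75/334)/45, 1295/589, -1644/589)

Apply the Gram-Schmidt recurrence
  u_1 = v_1
  u_i = v_i − Σ_{j<i} ((v_i · u_j) / (u_j · u_j)) · u_j.

Step by step this gives:
  u_1 = (-2, 3, 2, -3)
  u_2 = (-36/13, -35/26, -42/13, -43/26)
  u_3 = (521/589, -7*2**(491/668)*3**(407/668)*5**(641/668)*7**(75/334)/45, 1295/589, -1644/589)

Orthogonality check:
  u_2 · u_1 = 0 (should be 0)
  u_3 · u_1 = 0 (should be 0)
  u_3 · u_2 = 0 (should be 0)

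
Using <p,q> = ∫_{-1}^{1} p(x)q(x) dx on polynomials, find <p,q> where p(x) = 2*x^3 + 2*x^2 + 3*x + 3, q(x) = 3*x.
<p,q> = 42/5

Expand the product: p(x)·q(x) = 6*x^4 + 6*x^3 + 9*x^2 + 9*x.
∫_{-1}^{1} of each monomial x^k gives [2/(k+1) if k even, 0 if k odd]. Integrating term-by-term (or equivalently evaluating the antiderivative F(x) = 6*x^5/5 + 3*x^4/2 + 3*x^3 + 9*x^2/2 at the endpoints):
  F(1) − F(−1) = 51/5 − (9/5) = 42/5.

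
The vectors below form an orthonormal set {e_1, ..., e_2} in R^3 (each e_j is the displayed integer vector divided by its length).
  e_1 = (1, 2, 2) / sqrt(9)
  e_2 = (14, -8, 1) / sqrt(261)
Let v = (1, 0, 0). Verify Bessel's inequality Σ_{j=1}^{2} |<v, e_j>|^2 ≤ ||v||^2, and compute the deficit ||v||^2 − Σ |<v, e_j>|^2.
Σ |<v, e_j>|^2 = 25/29; ||v||^2 = 1; deficit = 4/29

Write each e_j = u_j / sqrt(<u_j, u_j>) where u_j is the displayed integer vector. Then <v, e_j> = <v, u_j> / sqrt(<u_j, u_j>), so |<v, e_j>|^2 = <v, u_j>^2 / <u_j, u_j>.
Coefficients: <v, e_1> = 1/sqrt(9), <v, e_2> = 14/sqrt(261).
Square and sum: Σ |<v, e_j>|^2 = 25/29.
Compute ||v||^2 = v·v = 1.
Deficit = 1 − 25/29 = 4/29 ≥ 0, confirming Bessel's inequality. (The deficit equals ||v − Σ <v,e_j> e_j||^2, the squared distance from v to span{e_j}.)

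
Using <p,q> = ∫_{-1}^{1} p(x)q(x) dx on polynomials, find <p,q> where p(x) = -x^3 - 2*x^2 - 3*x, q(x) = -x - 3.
<p,q> = 32/5

Expand the product: p(x)·q(x) = x^4 + 5*x^3 + 9*x^2 + 9*x.
∫_{-1}^{1} of each monomial x^k gives [2/(k+1) if k even, 0 if k odd]. Integrating term-by-term (or equivalently evaluating the antiderivative F(x) = x^5/5 + 5*x^4/4 + 3*x^3 + 9*x^2/2 at the endpoints):
  F(1) − F(−1) = 179/20 − (51/20) = 32/5.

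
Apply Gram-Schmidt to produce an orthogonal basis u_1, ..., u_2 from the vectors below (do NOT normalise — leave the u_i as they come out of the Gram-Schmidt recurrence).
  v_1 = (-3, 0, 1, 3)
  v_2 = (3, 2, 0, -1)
Orthogonal basis:
  u_1 = (-3, 0, 1, 3)
  u_2 = (21/19, 2, 12/19, 17/19)

Apply the Gram-Schmidt recurrence
  u_1 = v_1
  u_i = v_i − Σ_{j<i} ((v_i · u_j) / (u_j · u_j)) · u_j.

Step by step this gives:
  u_1 = (-3, 0, 1, 3)
  u_2 = (21/19, 2, 12/19, 17/19)

Orthogonality check:
  u_2 · u_1 = 0 (should be 0)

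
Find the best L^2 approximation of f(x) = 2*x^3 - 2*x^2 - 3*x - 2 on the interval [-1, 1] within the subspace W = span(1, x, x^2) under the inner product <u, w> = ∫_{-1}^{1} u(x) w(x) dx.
g(x) = -2*x^2 - 9*x/5 - 2

The best approximation g ∈ W is the orthogonal projection of f onto W. Writing g = a_0 + a_1 x + a_2 x^2, the coefficients solve the normal equations G · a = b where
  G_{ij} = <φ_i, φ_j> and b_i = <f, φ_i>, with φ_0 = 1, φ_1 = x, φ_2 = x^2.
G =
  [2, 0, 2/3]
  [0, 2/3, 0]
  [2/3, 0, 2/5],
b = (-16/3, -6/5, -32/15).
Solving gives a_0 = -2, a_1 = -9/5, a_2 = -2, so
  g(x) = -2*x^2 - 9*x/5 - 2.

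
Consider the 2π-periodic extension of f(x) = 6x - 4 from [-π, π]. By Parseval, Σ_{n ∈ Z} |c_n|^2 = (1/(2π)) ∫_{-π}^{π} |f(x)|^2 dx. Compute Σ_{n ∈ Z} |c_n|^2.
Σ |c_n|^2 = 12π^2 + 16

Expand and integrate term by term over [-π, π]:
  ∫ (6x)^2 dx = 36·(2π^3/3); ∫ 2·6·(-4)·x dx = 0 (odd integrand); ∫ (-4)^2 dx = 16·2π.
So (1/(2π)) ∫_{-π}^{π} (6x - 4)^2 dx = 36π^2/3 + 16 = 12π^2 + 16.
Parseval ⇒ Σ |c_n|^2 = 12π^2 + 16.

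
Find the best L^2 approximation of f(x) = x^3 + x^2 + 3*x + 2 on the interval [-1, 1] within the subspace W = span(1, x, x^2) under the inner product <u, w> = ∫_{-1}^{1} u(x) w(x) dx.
g(x) = x^2 + 18*x/5 + 2

The best approximation g ∈ W is the orthogonal projection of f onto W. Writing g = a_0 + a_1 x + a_2 x^2, the coefficients solve the normal equations G · a = b where
  G_{ij} = <φ_i, φ_j> and b_i = <f, φ_i>, with φ_0 = 1, φ_1 = x, φ_2 = x^2.
G =
  [2, 0, 2/3]
  [0, 2/3, 0]
  [2/3, 0, 2/5],
b = (14/3, 12/5, 26/15).
Solving gives a_0 = 2, a_1 = 18/5, a_2 = 1, so
  g(x) = x^2 + 18*x/5 + 2.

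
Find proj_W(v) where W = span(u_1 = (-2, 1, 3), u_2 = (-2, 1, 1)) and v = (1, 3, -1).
proj_W(v) = (-2/5, 1/5, -1)

Set up U = [u_1 | ... | u_2] ∈ R^(3×2). The projector onto W = col(U) is P = U (U^T U)^(-1) U^T.
Compute U^T U =
  [14, 8]
  [8, 6],
and U^T v = (-2, 0).
Solve U^T U · c = U^T v for the coefficients: c = (-3/5, 4/5). The projection is proj_W(v) = U c.
Check: (v - proj_W(v)) · u_1 = 0  (should be 0).
Check: (v - proj_W(v)) · u_2 = 0  (should be 0).
Result: proj_W(v) = (-2/5, 1/5, -1).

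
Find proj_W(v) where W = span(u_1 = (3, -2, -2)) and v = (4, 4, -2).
proj_W(v) = (24/17, -16/17, -16/17)

Set up U = [u_1 | ... | u_1] ∈ R^(3×1). The projector onto W = col(U) is P = U (U^T U)^(-1) U^T.
Compute U^T U =
  [17],
and U^T v = (8).
Solve U^T U · c = U^T v for the coefficients: c = (8/17). The projection is proj_W(v) = U c.
Check: (v - proj_W(v)) · u_1 = 0  (should be 0).
Result: proj_W(v) = (24/17, -16/17, -16/17).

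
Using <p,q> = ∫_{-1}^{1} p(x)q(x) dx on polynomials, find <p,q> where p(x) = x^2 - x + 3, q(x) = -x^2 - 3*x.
<p,q> = -2/5

Expand the product: p(x)·q(x) = -x^4 - 2*x^3 - 9*x.
∫_{-1}^{1} of each monomial x^k gives [2/(k+1) if k even, 0 if k odd]. Integrating term-by-term (or equivalently evaluating the antiderivative F(x) = -x^5/5 - x^4/2 - 9*x^2/2 at the endpoints):
  F(1) − F(−1) = -26/5 − (-24/5) = -2/5.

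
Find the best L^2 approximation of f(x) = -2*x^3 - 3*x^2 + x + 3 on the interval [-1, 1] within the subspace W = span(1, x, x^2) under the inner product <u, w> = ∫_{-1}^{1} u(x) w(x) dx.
g(x) = -3*x^2 - x/5 + 3

The best approximation g ∈ W is the orthogonal projection of f onto W. Writing g = a_0 + a_1 x + a_2 x^2, the coefficients solve the normal equations G · a = b where
  G_{ij} = <φ_i, φ_j> and b_i = <f, φ_i>, with φ_0 = 1, φ_1 = x, φ_2 = x^2.
G =
  [2, 0, 2/3]
  [0, 2/3, 0]
  [2/3, 0, 2/5],
b = (4, -2/15, 4/5).
Solving gives a_0 = 3, a_1 = -1/5, a_2 = -3, so
  g(x) = -3*x^2 - x/5 + 3.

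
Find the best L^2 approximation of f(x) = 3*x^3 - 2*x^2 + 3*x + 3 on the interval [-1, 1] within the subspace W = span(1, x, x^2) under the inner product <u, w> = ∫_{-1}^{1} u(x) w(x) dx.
g(x) = -2*x^2 + 24*x/5 + 3

The best approximation g ∈ W is the orthogonal projection of f onto W. Writing g = a_0 + a_1 x + a_2 x^2, the coefficients solve the normal equations G · a = b where
  G_{ij} = <φ_i, φ_j> and b_i = <f, φ_i>, with φ_0 = 1, φ_1 = x, φ_2 = x^2.
G =
  [2, 0, 2/3]
  [0, 2/3, 0]
  [2/3, 0, 2/5],
b = (14/3, 16/5, 6/5).
Solving gives a_0 = 3, a_1 = 24/5, a_2 = -2, so
  g(x) = -2*x^2 + 24*x/5 + 3.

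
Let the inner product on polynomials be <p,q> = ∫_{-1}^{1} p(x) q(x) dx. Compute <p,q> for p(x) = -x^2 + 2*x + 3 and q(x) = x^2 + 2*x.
<p,q> = 64/15

Expand the product: p(x)·q(x) = -x^4 + 7*x^2 + 6*x.
∫_{-1}^{1} of each monomial x^k gives [2/(k+1) if k even, 0 if k odd]. Integrating term-by-term (or equivalently evaluating the antiderivative F(x) = -x^5/5 + 7*x^3/3 + 3*x^2 at the endpoints):
  F(1) − F(−1) = 77/15 − (13/15) = 64/15.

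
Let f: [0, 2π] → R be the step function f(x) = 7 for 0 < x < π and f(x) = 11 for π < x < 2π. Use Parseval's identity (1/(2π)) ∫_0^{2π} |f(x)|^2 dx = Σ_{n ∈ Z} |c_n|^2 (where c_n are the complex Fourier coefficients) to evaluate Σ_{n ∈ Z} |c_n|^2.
Σ |c_n|^2 = 85

Parseval equates the L^2 energy of f (normalised by 1/(2π)) with the ℓ^2 sum of its Fourier coefficients: (1/(2π)) ∫_0^{2π} |f|^2 = Σ |c_n|^2.
Compute the left side: (1/(2π)) [∫_0^π 7^2 dx + ∫_π^{2π} 11^2 dx] = (1/(2π)) · (49π + 121π) = (49 + 121)/2 = 85.
So Σ_{n ∈ Z} |c_n|^2 = 85.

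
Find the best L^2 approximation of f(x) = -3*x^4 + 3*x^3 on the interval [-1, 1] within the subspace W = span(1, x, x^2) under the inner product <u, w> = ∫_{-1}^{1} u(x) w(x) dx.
g(x) = -18*x^2/7 + 9*x/5 + 9/35

The best approximation g ∈ W is the orthogonal projection of f onto W. Writing g = a_0 + a_1 x + a_2 x^2, the coefficients solve the normal equations G · a = b where
  G_{ij} = <φ_i, φ_j> and b_i = <f, φ_i>, with φ_0 = 1, φ_1 = x, φ_2 = x^2.
G =
  [2, 0, 2/3]
  [0, 2/3, 0]
  [2/3, 0, 2/5],
b = (-6/5, 6/5, -6/7).
Solving gives a_0 = 9/35, a_1 = 9/5, a_2 = -18/7, so
  g(x) = -18*x^2/7 + 9*x/5 + 9/35.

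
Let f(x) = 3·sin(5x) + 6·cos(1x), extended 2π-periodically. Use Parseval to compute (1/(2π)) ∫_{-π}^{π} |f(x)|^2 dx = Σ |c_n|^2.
Σ |c_n|^2 = 45/2

Expand |f|^2 and use orthogonality of {sin(nx), cos(mx)} on [-π, π]:
  ∫_{-π}^{π} sin(nx)^2 dx = π, ∫ cos(mx)^2 dx = π, and cross terms integrate to 0.
So ∫_{-π}^{π} f(x)^2 dx = 3^2 · π + 6^2 · π = (9 + 36)π.
Divide by 2π: (9 + 36)/2 = 45/2.
By Parseval, this equals Σ |c_n|^2.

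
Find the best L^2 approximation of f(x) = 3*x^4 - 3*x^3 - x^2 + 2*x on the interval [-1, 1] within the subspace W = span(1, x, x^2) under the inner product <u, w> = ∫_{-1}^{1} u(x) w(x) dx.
g(x) = 11*x^2/7 + x/5 - 9/35

The best approximation g ∈ W is the orthogonal projection of f onto W. Writing g = a_0 + a_1 x + a_2 x^2, the coefficients solve the normal equations G · a = b where
  G_{ij} = <φ_i, φ_j> and b_i = <f, φ_i>, with φ_0 = 1, φ_1 = x, φ_2 = x^2.
G =
  [2, 0, 2/3]
  [0, 2/3, 0]
  [2/3, 0, 2/5],
b = (8/15, 2/15, 16/35).
Solving gives a_0 = -9/35, a_1 = 1/5, a_2 = 11/7, so
  g(x) = 11*x^2/7 + x/5 - 9/35.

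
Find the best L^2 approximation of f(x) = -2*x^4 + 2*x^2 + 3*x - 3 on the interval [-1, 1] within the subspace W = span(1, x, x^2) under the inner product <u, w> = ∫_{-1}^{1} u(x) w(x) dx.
g(x) = 2*x^2/7 + 3*x - 99/35

The best approximation g ∈ W is the orthogonal projection of f onto W. Writing g = a_0 + a_1 x + a_2 x^2, the coefficients solve the normal equations G · a = b where
  G_{ij} = <φ_i, φ_j> and b_i = <f, φ_i>, with φ_0 = 1, φ_1 = x, φ_2 = x^2.
G =
  [2, 0, 2/3]
  [0, 2/3, 0]
  [2/3, 0, 2/5],
b = (-82/15, 2, -62/35).
Solving gives a_0 = -99/35, a_1 = 3, a_2 = 2/7, so
  g(x) = 2*x^2/7 + 3*x - 99/35.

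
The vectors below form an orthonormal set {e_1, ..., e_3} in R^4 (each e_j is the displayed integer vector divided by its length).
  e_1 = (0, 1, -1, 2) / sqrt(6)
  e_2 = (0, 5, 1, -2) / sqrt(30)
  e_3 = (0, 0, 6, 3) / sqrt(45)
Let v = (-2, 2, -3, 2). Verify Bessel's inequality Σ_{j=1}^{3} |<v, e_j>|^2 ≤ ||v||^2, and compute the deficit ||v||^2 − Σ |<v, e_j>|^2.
Σ |<v, e_j>|^2 = 17; ||v||^2 = 21; deficit = 4

Write each e_j = u_j / sqrt(<u_j, u_j>) where u_j is the displayed integer vector. Then <v, e_j> = <v, u_j> / sqrt(<u_j, u_j>), so |<v, e_j>|^2 = <v, u_j>^2 / <u_j, u_j>.
Coefficients: <v, e_1> = 9/sqrt(6), <v, e_2> = 3/sqrt(30), <v, e_3> = -12/sqrt(45).
Square and sum: Σ |<v, e_j>|^2 = 17.
Compute ||v||^2 = v·v = 21.
Deficit = 21 − 17 = 4 ≥ 0, confirming Bessel's inequality. (The deficit equals ||v − Σ <v,e_j> e_j||^2, the squared distance from v to span{e_j}.)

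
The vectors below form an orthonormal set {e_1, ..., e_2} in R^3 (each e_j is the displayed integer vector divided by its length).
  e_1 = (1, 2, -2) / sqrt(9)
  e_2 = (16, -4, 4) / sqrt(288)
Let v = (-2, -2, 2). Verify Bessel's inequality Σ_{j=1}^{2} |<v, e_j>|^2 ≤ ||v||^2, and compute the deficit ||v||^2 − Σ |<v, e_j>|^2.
Σ |<v, e_j>|^2 = 12; ||v||^2 = 12; deficit = 0

Write each e_j = u_j / sqrt(<u_j, u_j>) where u_j is the displayed integer vector. Then <v, e_j> = <v, u_j> / sqrt(<u_j, u_j>), so |<v, e_j>|^2 = <v, u_j>^2 / <u_j, u_j>.
Coefficients: <v, e_1> = -10/sqrt(9), <v, e_2> = -16/sqrt(288).
Square and sum: Σ |<v, e_j>|^2 = 12.
Compute ||v||^2 = v·v = 12.
Deficit = 12 − 12 = 0 ≥ 0, confirming Bessel's inequality. (The deficit equals ||v − Σ <v,e_j> e_j||^2, the squared distance from v to span{e_j}.)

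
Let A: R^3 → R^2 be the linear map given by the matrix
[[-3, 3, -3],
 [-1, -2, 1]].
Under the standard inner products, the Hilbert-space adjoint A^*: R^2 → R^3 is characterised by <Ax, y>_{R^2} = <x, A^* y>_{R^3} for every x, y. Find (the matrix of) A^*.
A^* = A^T =
[[-3, -1],
 [3, -2],
 [-3, 1]]

For real matrices with standard dot products, the defining identity <Ax, y> = <x, A^* y> gives (Ax)^T y = x^T (A^*) y, i.e. x^T A^T y = x^T (A^*) y. Since this holds for all x, y, we must have A^* = A^T. Therefore
A^* =
[[-3, -1],
 [3, -2],
 [-3, 1]].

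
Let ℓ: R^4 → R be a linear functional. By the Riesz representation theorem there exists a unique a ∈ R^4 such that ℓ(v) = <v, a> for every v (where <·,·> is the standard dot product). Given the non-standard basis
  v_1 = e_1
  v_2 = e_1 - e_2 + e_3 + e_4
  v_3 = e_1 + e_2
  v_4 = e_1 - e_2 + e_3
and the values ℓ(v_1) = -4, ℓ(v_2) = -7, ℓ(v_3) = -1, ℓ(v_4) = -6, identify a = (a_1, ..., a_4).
a = (-4, 3, 1, -1)

Write a = (a_1, ..., a_4) in the standard basis. For each basis vector v_i, ℓ(v_i) = <v_i, a> is a linear equation in the a_j's. Collect the n equations into a matrix system V a = ℓ, where row i of V is v_i (expressed in the standard basis). Since V is invertible (lower-triangular with 1s on the diagonal, up to permutation), solve by back-substitution:
  V =
[[1, 0, 0, 0],
 [1, -1, 1, 1],
 [1, 1, 0, 0],
 [1, -1, 1, 0]]
  V a = (-4, -7, -1, -6)
Solving gives a = (-4, 3, 1, -1).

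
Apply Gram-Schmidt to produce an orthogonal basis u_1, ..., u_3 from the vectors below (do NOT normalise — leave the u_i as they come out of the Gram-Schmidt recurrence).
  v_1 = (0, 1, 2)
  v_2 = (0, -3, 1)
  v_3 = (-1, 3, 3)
Orthogonal basis:
  u_1 = (0, 1, 2)
  u_2 = (0, -14/5, 7/5)
  u_3 = (-1, 0, 0)

Apply the Gram-Schmidt recurrence
  u_1 = v_1
  u_i = v_i − Σ_{j<i} ((v_i · u_j) / (u_j · u_j)) · u_j.

Step by step this gives:
  u_1 = (0, 1, 2)
  u_2 = (0, -14/5, 7/5)
  u_3 = (-1, 0, 0)

Orthogonality check:
  u_2 · u_1 = 0 (should be 0)
  u_3 · u_1 = 0 (should be 0)
  u_3 · u_2 = 0 (should be 0)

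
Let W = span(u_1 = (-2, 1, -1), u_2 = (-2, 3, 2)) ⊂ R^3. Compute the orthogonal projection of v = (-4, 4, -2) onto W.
proj_W(v) = (-368/77, 236/77, -106/77)

Set up U = [u_1 | ... | u_2] ∈ R^(3×2). The projector onto W = col(U) is P = U (U^T U)^(-1) U^T.
Compute U^T U =
  [6, 5]
  [5, 17],
and U^T v = (14, 16).
Solve U^T U · c = U^T v for the coefficients: c = (158/77, 26/77). The projection is proj_W(v) = U c.
Check: (v - proj_W(v)) · u_1 = 0  (should be 0).
Check: (v - proj_W(v)) · u_2 = 0  (should be 0).
Result: proj_W(v) = (-368/77, 236/77, -106/77).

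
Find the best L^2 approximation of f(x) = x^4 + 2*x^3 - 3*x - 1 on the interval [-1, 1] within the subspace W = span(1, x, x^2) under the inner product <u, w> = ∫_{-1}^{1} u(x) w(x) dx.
g(x) = 6*x^2/7 - 9*x/5 - 38/35

The best approximation g ∈ W is the orthogonal projection of f onto W. Writing g = a_0 + a_1 x + a_2 x^2, the coefficients solve the normal equations G · a = b where
  G_{ij} = <φ_i, φ_j> and b_i = <f, φ_i>, with φ_0 = 1, φ_1 = x, φ_2 = x^2.
G =
  [2, 0, 2/3]
  [0, 2/3, 0]
  [2/3, 0, 2/5],
b = (-8/5, -6/5, -8/21).
Solving gives a_0 = -38/35, a_1 = -9/5, a_2 = 6/7, so
  g(x) = 6*x^2/7 - 9*x/5 - 38/35.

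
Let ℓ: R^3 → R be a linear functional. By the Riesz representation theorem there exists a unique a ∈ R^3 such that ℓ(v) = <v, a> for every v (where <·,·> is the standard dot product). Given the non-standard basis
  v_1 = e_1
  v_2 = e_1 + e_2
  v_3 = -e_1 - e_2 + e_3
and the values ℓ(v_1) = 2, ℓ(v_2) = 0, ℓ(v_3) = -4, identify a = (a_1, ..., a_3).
a = (2, -2, -4)

Write a = (a_1, ..., a_3) in the standard basis. For each basis vector v_i, ℓ(v_i) = <v_i, a> is a linear equation in the a_j's. Collect the n equations into a matrix system V a = ℓ, where row i of V is v_i (expressed in the standard basis). Since V is invertible (lower-triangular with 1s on the diagonal, up to permutation), solve by back-substitution:
  V =
[[1, 0, 0],
 [1, 1, 0],
 [-1, -1, 1]]
  V a = (2, 0, -4)
Solving gives a = (2, -2, -4).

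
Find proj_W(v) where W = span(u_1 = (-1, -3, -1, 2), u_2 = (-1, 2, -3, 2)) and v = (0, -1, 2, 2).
proj_W(v) = (-2/19, -31/19, 8/19, 4/19)

Set up U = [u_1 | ... | u_2] ∈ R^(4×2). The projector onto W = col(U) is P = U (U^T U)^(-1) U^T.
Compute U^T U =
  [15, 2]
  [2, 18],
and U^T v = (5, -4).
Solve U^T U · c = U^T v for the coefficients: c = (7/19, -5/19). The projection is proj_W(v) = U c.
Check: (v - proj_W(v)) · u_1 = 0  (should be 0).
Check: (v - proj_W(v)) · u_2 = 0  (should be 0).
Result: proj_W(v) = (-2/19, -31/19, 8/19, 4/19).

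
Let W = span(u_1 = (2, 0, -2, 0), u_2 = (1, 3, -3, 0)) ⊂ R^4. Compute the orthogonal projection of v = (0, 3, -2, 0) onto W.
proj_W(v) = (0, 3, -2, 0)

Set up U = [u_1 | ... | u_2] ∈ R^(4×2). The projector onto W = col(U) is P = U (U^T U)^(-1) U^T.
Compute U^T U =
  [8, 8]
  [8, 19],
and U^T v = (4, 15).
Solve U^T U · c = U^T v for the coefficients: c = (-1/2, 1). The projection is proj_W(v) = U c.
Check: (v - proj_W(v)) · u_1 = 0  (should be 0).
Check: (v - proj_W(v)) · u_2 = 0  (should be 0).
Result: proj_W(v) = (0, 3, -2, 0).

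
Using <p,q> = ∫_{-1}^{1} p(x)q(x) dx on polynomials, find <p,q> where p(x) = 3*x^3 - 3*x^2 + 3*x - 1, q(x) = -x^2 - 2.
<p,q> = 148/15

Expand the product: p(x)·q(x) = -3*x^5 + 3*x^4 - 9*x^3 + 7*x^2 - 6*x + 2.
∫_{-1}^{1} of each monomial x^k gives [2/(k+1) if k even, 0 if k odd]. Integrating term-by-term (or equivalently evaluating the antiderivative F(x) = -x^6/2 + 3*x^5/5 - 9*x^4/4 + 7*x^3/3 - 3*x^2 + 2*x at the endpoints):
  F(1) − F(−1) = -49/60 − (-641/60) = 148/15.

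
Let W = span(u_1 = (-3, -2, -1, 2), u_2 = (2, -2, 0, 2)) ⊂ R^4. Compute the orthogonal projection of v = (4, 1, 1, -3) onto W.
proj_W(v) = (210/53, 105/53, 63/53, -105/53)

Set up U = [u_1 | ... | u_2] ∈ R^(4×2). The projector onto W = col(U) is P = U (U^T U)^(-1) U^T.
Compute U^T U =
  [18, 2]
  [2, 12],
and U^T v = (-21, 0).
Solve U^T U · c = U^T v for the coefficients: c = (-63/53, 21/106). The projection is proj_W(v) = U c.
Check: (v - proj_W(v)) · u_1 = 0  (should be 0).
Check: (v - proj_W(v)) · u_2 = 0  (should be 0).
Result: proj_W(v) = (210/53, 105/53, 63/53, -105/53).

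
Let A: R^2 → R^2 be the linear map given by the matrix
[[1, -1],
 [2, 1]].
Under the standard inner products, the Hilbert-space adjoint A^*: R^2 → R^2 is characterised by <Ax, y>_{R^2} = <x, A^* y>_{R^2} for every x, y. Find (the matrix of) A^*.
A^* = A^T =
[[1, 2],
 [-1, 1]]

For real matrices with standard dot products, the defining identity <Ax, y> = <x, A^* y> gives (Ax)^T y = x^T (A^*) y, i.e. x^T A^T y = x^T (A^*) y. Since this holds for all x, y, we must have A^* = A^T. Therefore
A^* =
[[1, 2],
 [-1, 1]].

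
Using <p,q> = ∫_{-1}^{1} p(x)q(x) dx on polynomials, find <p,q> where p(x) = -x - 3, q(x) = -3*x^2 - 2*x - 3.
<p,q> = 76/3

Expand the product: p(x)·q(x) = 3*x^3 + 11*x^2 + 9*x + 9.
∫_{-1}^{1} of each monomial x^k gives [2/(k+1) if k even, 0 if k odd]. Integrating term-by-term (or equivalently evaluating the antiderivative F(x) = 3*x^4/4 + 11*x^3/3 + 9*x^2/2 + 9*x at the endpoints):
  F(1) − F(−1) = 215/12 − (-89/12) = 76/3.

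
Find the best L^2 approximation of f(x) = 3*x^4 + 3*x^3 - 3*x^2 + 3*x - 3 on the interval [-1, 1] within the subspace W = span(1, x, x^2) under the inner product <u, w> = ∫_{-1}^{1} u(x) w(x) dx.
g(x) = -3*x^2/7 + 24*x/5 - 114/35

The best approximation g ∈ W is the orthogonal projection of f onto W. Writing g = a_0 + a_1 x + a_2 x^2, the coefficients solve the normal equations G · a = b where
  G_{ij} = <φ_i, φ_j> and b_i = <f, φ_i>, with φ_0 = 1, φ_1 = x, φ_2 = x^2.
G =
  [2, 0, 2/3]
  [0, 2/3, 0]
  [2/3, 0, 2/5],
b = (-34/5, 16/5, -82/35).
Solving gives a_0 = -114/35, a_1 = 24/5, a_2 = -3/7, so
  g(x) = -3*x^2/7 + 24*x/5 - 114/35.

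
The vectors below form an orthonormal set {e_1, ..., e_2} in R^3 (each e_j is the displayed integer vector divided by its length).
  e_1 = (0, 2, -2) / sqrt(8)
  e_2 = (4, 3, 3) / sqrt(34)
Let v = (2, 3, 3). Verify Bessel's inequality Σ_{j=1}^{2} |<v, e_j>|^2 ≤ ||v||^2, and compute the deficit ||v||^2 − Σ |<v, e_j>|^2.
Σ |<v, e_j>|^2 = 338/17; ||v||^2 = 22; deficit = 36/17

Write each e_j = u_j / sqrt(<u_j, u_j>) where u_j is the displayed integer vector. Then <v, e_j> = <v, u_j> / sqrt(<u_j, u_j>), so |<v, e_j>|^2 = <v, u_j>^2 / <u_j, u_j>.
Coefficients: <v, e_1> = 0/sqrt(8), <v, e_2> = 26/sqrt(34).
Square and sum: Σ |<v, e_j>|^2 = 338/17.
Compute ||v||^2 = v·v = 22.
Deficit = 22 − 338/17 = 36/17 ≥ 0, confirming Bessel's inequality. (The deficit equals ||v − Σ <v,e_j> e_j||^2, the squared distance from v to span{e_j}.)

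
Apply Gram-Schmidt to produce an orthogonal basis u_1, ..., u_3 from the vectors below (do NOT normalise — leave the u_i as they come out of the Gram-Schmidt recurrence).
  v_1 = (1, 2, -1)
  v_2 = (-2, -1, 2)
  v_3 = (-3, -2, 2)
Orthogonal basis:
  u_1 = (1, 2, -1)
  u_2 = (-1, 1, 1)
  u_3 = (-1/2, 0, -1/2)

Apply the Gram-Schmidt recurrence
  u_1 = v_1
  u_i = v_i − Σ_{j<i} ((v_i · u_j) / (u_j · u_j)) · u_j.

Step by step this gives:
  u_1 = (1, 2, -1)
  u_2 = (-1, 1, 1)
  u_3 = (-1/2, 0, -1/2)

Orthogonality check:
  u_2 · u_1 = 0 (should be 0)
  u_3 · u_1 = 0 (should be 0)
  u_3 · u_2 = 0 (should be 0)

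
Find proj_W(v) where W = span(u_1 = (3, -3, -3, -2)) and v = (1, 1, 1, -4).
proj_W(v) = (15/31, -15/31, -15/31, -10/31)

Set up U = [u_1 | ... | u_1] ∈ R^(4×1). The projector onto W = col(U) is P = U (U^T U)^(-1) U^T.
Compute U^T U =
  [31],
and U^T v = (5).
Solve U^T U · c = U^T v for the coefficients: c = (5/31). The projection is proj_W(v) = U c.
Check: (v - proj_W(v)) · u_1 = 0  (should be 0).
Result: proj_W(v) = (15/31, -15/31, -15/31, -10/31).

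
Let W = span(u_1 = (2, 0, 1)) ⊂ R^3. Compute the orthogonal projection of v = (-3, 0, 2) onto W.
proj_W(v) = (-8/5, 0, -4/5)

Set up U = [u_1 | ... | u_1] ∈ R^(3×1). The projector onto W = col(U) is P = U (U^T U)^(-1) U^T.
Compute U^T U =
  [5],
and U^T v = (-4).
Solve U^T U · c = U^T v for the coefficients: c = (-4/5). The projection is proj_W(v) = U c.
Check: (v - proj_W(v)) · u_1 = 0  (should be 0).
Result: proj_W(v) = (-8/5, 0, -4/5).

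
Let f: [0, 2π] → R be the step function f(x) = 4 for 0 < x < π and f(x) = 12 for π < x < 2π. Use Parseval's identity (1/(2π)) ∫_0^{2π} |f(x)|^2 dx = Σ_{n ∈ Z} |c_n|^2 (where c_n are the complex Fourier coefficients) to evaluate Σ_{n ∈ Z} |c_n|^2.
Σ |c_n|^2 = 80

Parseval equates the L^2 energy of f (normalised by 1/(2π)) with the ℓ^2 sum of its Fourier coefficients: (1/(2π)) ∫_0^{2π} |f|^2 = Σ |c_n|^2.
Compute the left side: (1/(2π)) [∫_0^π 4^2 dx + ∫_π^{2π} 12^2 dx] = (1/(2π)) · (16π + 144π) = (16 + 144)/2 = 80.
So Σ_{n ∈ Z} |c_n|^2 = 80.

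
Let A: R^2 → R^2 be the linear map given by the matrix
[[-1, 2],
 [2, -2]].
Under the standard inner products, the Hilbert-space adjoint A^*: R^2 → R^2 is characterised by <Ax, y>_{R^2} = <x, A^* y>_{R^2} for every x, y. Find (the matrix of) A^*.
A^* = A^T =
[[-1, 2],
 [2, -2]]

For real matrices with standard dot products, the defining identity <Ax, y> = <x, A^* y> gives (Ax)^T y = x^T (A^*) y, i.e. x^T A^T y = x^T (A^*) y. Since this holds for all x, y, we must have A^* = A^T. Therefore
A^* =
[[-1, 2],
 [2, -2]].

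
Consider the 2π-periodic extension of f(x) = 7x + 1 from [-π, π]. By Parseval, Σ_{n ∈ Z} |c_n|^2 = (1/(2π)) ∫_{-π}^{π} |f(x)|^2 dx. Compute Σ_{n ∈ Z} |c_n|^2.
Σ |c_n|^2 = 49π^2/3 + 1

Expand and integrate term by term over [-π, π]:
  ∫ (7x)^2 dx = 49·(2π^3/3); ∫ 2·7·(1)·x dx = 0 (odd integrand); ∫ 1^2 dx = 1·2π.
So (1/(2π)) ∫_{-π}^{π} (7x + 1)^2 dx = 49π^2/3 + 1 = 49π^2/3 + 1.
Parseval ⇒ Σ |c_n|^2 = 49π^2/3 + 1.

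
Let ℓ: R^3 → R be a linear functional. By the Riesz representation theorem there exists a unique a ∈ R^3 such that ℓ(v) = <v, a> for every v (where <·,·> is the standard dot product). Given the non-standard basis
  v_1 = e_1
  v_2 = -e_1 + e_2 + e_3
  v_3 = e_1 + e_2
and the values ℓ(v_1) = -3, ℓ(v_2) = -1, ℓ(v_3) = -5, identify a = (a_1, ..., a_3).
a = (-3, -2, -2)

Write a = (a_1, ..., a_3) in the standard basis. For each basis vector v_i, ℓ(v_i) = <v_i, a> is a linear equation in the a_j's. Collect the n equations into a matrix system V a = ℓ, where row i of V is v_i (expressed in the standard basis). Since V is invertible (lower-triangular with 1s on the diagonal, up to permutation), solve by back-substitution:
  V =
[[1, 0, 0],
 [-1, 1, 1],
 [1, 1, 0]]
  V a = (-3, -1, -5)
Solving gives a = (-3, -2, -2).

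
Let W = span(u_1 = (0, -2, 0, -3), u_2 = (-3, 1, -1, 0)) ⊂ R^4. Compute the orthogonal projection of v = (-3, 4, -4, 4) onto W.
proj_W(v) = (-543/139, 553/139, -181/139, 558/139)

Set up U = [u_1 | ... | u_2] ∈ R^(4×2). The projector onto W = col(U) is P = U (U^T U)^(-1) U^T.
Compute U^T U =
  [13, -2]
  [-2, 11],
and U^T v = (-20, 17).
Solve U^T U · c = U^T v for the coefficients: c = (-186/139, 181/139). The projection is proj_W(v) = U c.
Check: (v - proj_W(v)) · u_1 = 0  (should be 0).
Check: (v - proj_W(v)) · u_2 = 0  (should be 0).
Result: proj_W(v) = (-543/139, 553/139, -181/139, 558/139).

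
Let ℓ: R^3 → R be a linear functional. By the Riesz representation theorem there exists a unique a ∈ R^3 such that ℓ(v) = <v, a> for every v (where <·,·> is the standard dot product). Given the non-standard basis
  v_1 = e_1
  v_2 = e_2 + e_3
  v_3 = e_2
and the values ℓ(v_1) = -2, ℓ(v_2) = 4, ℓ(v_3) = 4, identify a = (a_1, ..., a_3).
a = (-2, 4, 0)

Write a = (a_1, ..., a_3) in the standard basis. For each basis vector v_i, ℓ(v_i) = <v_i, a> is a linear equation in the a_j's. Collect the n equations into a matrix system V a = ℓ, where row i of V is v_i (expressed in the standard basis). Since V is invertible (lower-triangular with 1s on the diagonal, up to permutation), solve by back-substitution:
  V =
[[1, 0, 0],
 [0, 1, 1],
 [0, 1, 0]]
  V a = (-2, 4, 4)
Solving gives a = (-2, 4, 0).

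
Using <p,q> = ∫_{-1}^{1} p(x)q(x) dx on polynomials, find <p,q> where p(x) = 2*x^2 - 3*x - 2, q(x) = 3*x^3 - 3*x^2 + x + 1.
<p,q> = -20/3

Expand the product: p(x)·q(x) = 6*x^5 - 15*x^4 + 5*x^3 + 5*x^2 - 5*x - 2.
∫_{-1}^{1} of each monomial x^k gives [2/(k+1) if k even, 0 if k odd]. Integrating term-by-term (or equivalently evaluating the antiderivative F(x) = x^6 - 3*x^5 + 5*x^4/4 + 5*x^3/3 - 5*x^2/2 - 2*x at the endpoints):
  F(1) − F(−1) = -43/12 − (37/12) = -20/3.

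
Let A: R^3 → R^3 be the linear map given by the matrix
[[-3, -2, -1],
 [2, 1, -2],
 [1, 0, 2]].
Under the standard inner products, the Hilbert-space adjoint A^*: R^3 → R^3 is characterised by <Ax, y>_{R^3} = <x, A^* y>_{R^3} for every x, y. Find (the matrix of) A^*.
A^* = A^T =
[[-3, 2, 1],
 [-2, 1, 0],
 [-1, -2, 2]]

For real matrices with standard dot products, the defining identity <Ax, y> = <x, A^* y> gives (Ax)^T y = x^T (A^*) y, i.e. x^T A^T y = x^T (A^*) y. Since this holds for all x, y, we must have A^* = A^T. Therefore
A^* =
[[-3, 2, 1],
 [-2, 1, 0],
 [-1, -2, 2]].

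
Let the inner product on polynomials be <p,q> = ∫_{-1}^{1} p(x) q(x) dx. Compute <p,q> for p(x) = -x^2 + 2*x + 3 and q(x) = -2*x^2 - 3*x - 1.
<p,q> = -188/15

Expand the product: p(x)·q(x) = 2*x^4 - x^3 - 11*x^2 - 11*x - 3.
∫_{-1}^{1} of each monomial x^k gives [2/(k+1) if k even, 0 if k odd]. Integrating term-by-term (or equivalently evaluating the antiderivative F(x) = 2*x^5/5 - x^4/4 - 11*x^3/3 - 11*x^2/2 - 3*x at the endpoints):
  F(1) − F(−1) = -721/60 − (31/60) = -188/15.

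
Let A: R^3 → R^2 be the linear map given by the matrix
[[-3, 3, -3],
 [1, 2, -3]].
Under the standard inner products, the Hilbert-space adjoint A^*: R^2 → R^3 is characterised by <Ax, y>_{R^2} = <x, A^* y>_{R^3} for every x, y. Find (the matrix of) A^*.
A^* = A^T =
[[-3, 1],
 [3, 2],
 [-3, -3]]

For real matrices with standard dot products, the defining identity <Ax, y> = <x, A^* y> gives (Ax)^T y = x^T (A^*) y, i.e. x^T A^T y = x^T (A^*) y. Since this holds for all x, y, we must have A^* = A^T. Therefore
A^* =
[[-3, 1],
 [3, 2],
 [-3, -3]].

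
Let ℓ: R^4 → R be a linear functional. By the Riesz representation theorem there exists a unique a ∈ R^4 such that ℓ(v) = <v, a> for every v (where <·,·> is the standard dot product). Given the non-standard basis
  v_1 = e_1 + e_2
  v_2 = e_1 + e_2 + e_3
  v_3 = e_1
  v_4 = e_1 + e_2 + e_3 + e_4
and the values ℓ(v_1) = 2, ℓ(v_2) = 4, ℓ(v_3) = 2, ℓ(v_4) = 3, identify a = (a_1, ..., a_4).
a = (2, 0, 2, -1)

Write a = (a_1, ..., a_4) in the standard basis. For each basis vector v_i, ℓ(v_i) = <v_i, a> is a linear equation in the a_j's. Collect the n equations into a matrix system V a = ℓ, where row i of V is v_i (expressed in the standard basis). Since V is invertible (lower-triangular with 1s on the diagonal, up to permutation), solve by back-substitution:
  V =
[[1, 1, 0, 0],
 [1, 1, 1, 0],
 [1, 0, 0, 0],
 [1, 1, 1, 1]]
  V a = (2, 4, 2, 3)
Solving gives a = (2, 0, 2, -1).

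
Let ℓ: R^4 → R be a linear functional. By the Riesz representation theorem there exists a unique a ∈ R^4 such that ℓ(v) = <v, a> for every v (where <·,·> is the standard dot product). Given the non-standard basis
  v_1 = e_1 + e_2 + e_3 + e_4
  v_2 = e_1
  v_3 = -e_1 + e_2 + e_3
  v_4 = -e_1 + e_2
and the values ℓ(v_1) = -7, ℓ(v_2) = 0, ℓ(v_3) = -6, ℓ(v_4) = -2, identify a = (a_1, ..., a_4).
a = (0, -2, -4, -1)

Write a = (a_1, ..., a_4) in the standard basis. For each basis vector v_i, ℓ(v_i) = <v_i, a> is a linear equation in the a_j's. Collect the n equations into a matrix system V a = ℓ, where row i of V is v_i (expressed in the standard basis). Since V is invertible (lower-triangular with 1s on the diagonal, up to permutation), solve by back-substitution:
  V =
[[1, 1, 1, 1],
 [1, 0, 0, 0],
 [-1, 1, 1, 0],
 [-1, 1, 0, 0]]
  V a = (-7, 0, -6, -2)
Solving gives a = (0, -2, -4, -1).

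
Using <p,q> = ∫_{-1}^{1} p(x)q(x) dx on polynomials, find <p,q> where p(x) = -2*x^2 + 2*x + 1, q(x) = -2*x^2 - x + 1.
<p,q> = -2/5

Expand the product: p(x)·q(x) = 4*x^4 - 2*x^3 - 6*x^2 + x + 1.
∫_{-1}^{1} of each monomial x^k gives [2/(k+1) if k even, 0 if k odd]. Integrating term-by-term (or equivalently evaluating the antiderivative F(x) = 4*x^5/5 - x^4/2 - 2*x^3 + x^2/2 + x at the endpoints):
  F(1) − F(−1) = -1/5 − (1/5) = -2/5.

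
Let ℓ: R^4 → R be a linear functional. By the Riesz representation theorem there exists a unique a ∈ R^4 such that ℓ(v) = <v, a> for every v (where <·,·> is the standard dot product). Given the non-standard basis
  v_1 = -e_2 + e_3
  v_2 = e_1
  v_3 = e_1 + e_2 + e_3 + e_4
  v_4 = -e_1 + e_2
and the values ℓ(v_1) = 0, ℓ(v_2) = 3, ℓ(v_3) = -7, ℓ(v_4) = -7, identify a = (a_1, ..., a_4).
a = (3, -4, -4, -2)

Write a = (a_1, ..., a_4) in the standard basis. For each basis vector v_i, ℓ(v_i) = <v_i, a> is a linear equation in the a_j's. Collect the n equations into a matrix system V a = ℓ, where row i of V is v_i (expressed in the standard basis). Since V is invertible (lower-triangular with 1s on the diagonal, up to permutation), solve by back-substitution:
  V =
[[0, -1, 1, 0],
 [1, 0, 0, 0],
 [1, 1, 1, 1],
 [-1, 1, 0, 0]]
  V a = (0, 3, -7, -7)
Solving gives a = (3, -4, -4, -2).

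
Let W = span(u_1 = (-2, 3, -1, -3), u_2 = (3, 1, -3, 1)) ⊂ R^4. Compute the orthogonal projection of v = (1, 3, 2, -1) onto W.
proj_W(v) = (-311/451, 472/451, -160/451, -470/451)

Set up U = [u_1 | ... | u_2] ∈ R^(4×2). The projector onto W = col(U) is P = U (U^T U)^(-1) U^T.
Compute U^T U =
  [23, -3]
  [-3, 20],
and U^T v = (8, -1).
Solve U^T U · c = U^T v for the coefficients: c = (157/451, 1/451). The projection is proj_W(v) = U c.
Check: (v - proj_W(v)) · u_1 = 0  (should be 0).
Check: (v - proj_W(v)) · u_2 = 0  (should be 0).
Result: proj_W(v) = (-311/451, 472/451, -160/451, -470/451).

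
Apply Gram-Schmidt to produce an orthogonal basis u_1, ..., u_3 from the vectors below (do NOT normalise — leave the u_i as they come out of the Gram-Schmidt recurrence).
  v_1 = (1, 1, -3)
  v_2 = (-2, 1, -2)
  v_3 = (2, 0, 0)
Orthogonal basis:
  u_1 = (1, 1, -3)
  u_2 = (-27/11, 6/11, -7/11)
  u_3 = (1/37, 8/37, 3/37)

Apply the Gram-Schmidt recurrence
  u_1 = v_1
  u_i = v_i − Σ_{j<i} ((v_i · u_j) / (u_j · u_j)) · u_j.

Step by step this gives:
  u_1 = (1, 1, -3)
  u_2 = (-27/11, 6/11, -7/11)
  u_3 = (1/37, 8/37, 3/37)

Orthogonality check:
  u_2 · u_1 = 0 (should be 0)
  u_3 · u_1 = 0 (should be 0)
  u_3 · u_2 = 0 (should be 0)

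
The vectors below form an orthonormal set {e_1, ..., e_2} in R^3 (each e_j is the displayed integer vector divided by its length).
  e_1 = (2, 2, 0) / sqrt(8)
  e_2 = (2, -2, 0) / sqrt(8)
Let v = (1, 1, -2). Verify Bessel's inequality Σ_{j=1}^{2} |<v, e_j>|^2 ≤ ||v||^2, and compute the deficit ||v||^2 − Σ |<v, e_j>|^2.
Σ |<v, e_j>|^2 = 2; ||v||^2 = 6; deficit = 4

Write each e_j = u_j / sqrt(<u_j, u_j>) where u_j is the displayed integer vector. Then <v, e_j> = <v, u_j> / sqrt(<u_j, u_j>), so |<v, e_j>|^2 = <v, u_j>^2 / <u_j, u_j>.
Coefficients: <v, e_1> = 4/sqrt(8), <v, e_2> = 0/sqrt(8).
Square and sum: Σ |<v, e_j>|^2 = 2.
Compute ||v||^2 = v·v = 6.
Deficit = 6 − 2 = 4 ≥ 0, confirming Bessel's inequality. (The deficit equals ||v − Σ <v,e_j> e_j||^2, the squared distance from v to span{e_j}.)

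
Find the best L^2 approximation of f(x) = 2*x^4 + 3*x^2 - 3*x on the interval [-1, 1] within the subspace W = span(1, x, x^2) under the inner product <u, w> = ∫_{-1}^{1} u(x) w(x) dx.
g(x) = 33*x^2/7 - 3*x - 6/35

The best approximation g ∈ W is the orthogonal projection of f onto W. Writing g = a_0 + a_1 x + a_2 x^2, the coefficients solve the normal equations G · a = b where
  G_{ij} = <φ_i, φ_j> and b_i = <f, φ_i>, with φ_0 = 1, φ_1 = x, φ_2 = x^2.
G =
  [2, 0, 2/3]
  [0, 2/3, 0]
  [2/3, 0, 2/5],
b = (14/5, -2, 62/35).
Solving gives a_0 = -6/35, a_1 = -3, a_2 = 33/7, so
  g(x) = 33*x^2/7 - 3*x - 6/35.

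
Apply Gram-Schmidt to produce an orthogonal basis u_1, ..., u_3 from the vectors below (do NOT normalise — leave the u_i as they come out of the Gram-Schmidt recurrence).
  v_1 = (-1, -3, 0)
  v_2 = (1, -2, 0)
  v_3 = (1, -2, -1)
Orthogonal basis:
  u_1 = (-1, -3, 0)
  u_2 = (3/2, -1/2, 0)
  u_3 = (0, 0, -1)

Apply the Gram-Schmidt recurrence
  u_1 = v_1
  u_i = v_i − Σ_{j<i} ((v_i · u_j) / (u_j · u_j)) · u_j.

Step by step this gives:
  u_1 = (-1, -3, 0)
  u_2 = (3/2, -1/2, 0)
  u_3 = (0, 0, -1)

Orthogonality check:
  u_2 · u_1 = 0 (should be 0)
  u_3 · u_1 = 0 (should be 0)
  u_3 · u_2 = 0 (should be 0)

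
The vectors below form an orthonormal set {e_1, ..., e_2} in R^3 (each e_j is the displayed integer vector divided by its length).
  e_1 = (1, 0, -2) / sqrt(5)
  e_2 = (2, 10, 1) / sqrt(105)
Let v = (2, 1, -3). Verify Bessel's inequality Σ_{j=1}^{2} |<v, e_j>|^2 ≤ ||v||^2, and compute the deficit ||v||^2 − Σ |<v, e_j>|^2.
Σ |<v, e_j>|^2 = 293/21; ||v||^2 = 14; deficit = 1/21

Write each e_j = u_j / sqrt(<u_j, u_j>) where u_j is the displayed integer vector. Then <v, e_j> = <v, u_j> / sqrt(<u_j, u_j>), so |<v, e_j>|^2 = <v, u_j>^2 / <u_j, u_j>.
Coefficients: <v, e_1> = 8/sqrt(5), <v, e_2> = 11/sqrt(105).
Square and sum: Σ |<v, e_j>|^2 = 293/21.
Compute ||v||^2 = v·v = 14.
Deficit = 14 − 293/21 = 1/21 ≥ 0, confirming Bessel's inequality. (The deficit equals ||v − Σ <v,e_j> e_j||^2, the squared distance from v to span{e_j}.)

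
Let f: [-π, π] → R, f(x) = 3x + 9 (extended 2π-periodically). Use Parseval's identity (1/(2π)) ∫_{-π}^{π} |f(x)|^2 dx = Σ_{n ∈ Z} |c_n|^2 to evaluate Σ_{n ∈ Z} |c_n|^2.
Σ |c_n|^2 = 3π^2 + 81

Expand and integrate term by term over [-π, π]:
  ∫ (3x)^2 dx = 9·(2π^3/3); ∫ 2·3·(9)·x dx = 0 (odd integrand); ∫ 9^2 dx = 81·2π.
So (1/(2π)) ∫_{-π}^{π} (3x + 9)^2 dx = 9π^2/3 + 81 = 3π^2 + 81.
Parseval ⇒ Σ |c_n|^2 = 3π^2 + 81.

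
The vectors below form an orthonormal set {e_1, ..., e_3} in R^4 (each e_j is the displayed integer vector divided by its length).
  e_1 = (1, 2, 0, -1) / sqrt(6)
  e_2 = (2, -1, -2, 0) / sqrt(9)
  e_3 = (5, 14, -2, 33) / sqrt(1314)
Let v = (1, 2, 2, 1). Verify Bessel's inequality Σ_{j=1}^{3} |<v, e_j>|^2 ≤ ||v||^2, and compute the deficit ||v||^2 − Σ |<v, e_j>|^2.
Σ |<v, e_j>|^2 = 538/73; ||v||^2 = 10; deficit = 192/73

Write each e_j = u_j / sqrt(<u_j, u_j>) where u_j is the displayed integer vector. Then <v, e_j> = <v, u_j> / sqrt(<u_j, u_j>), so |<v, e_j>|^2 = <v, u_j>^2 / <u_j, u_j>.
Coefficients: <v, e_1> = 4/sqrt(6), <v, e_2> = -4/sqrt(9), <v, e_3> = 62/sqrt(1314).
Square and sum: Σ |<v, e_j>|^2 = 538/73.
Compute ||v||^2 = v·v = 10.
Deficit = 10 − 538/73 = 192/73 ≥ 0, confirming Bessel's inequality. (The deficit equals ||v − Σ <v,e_j> e_j||^2, the squared distance from v to span{e_j}.)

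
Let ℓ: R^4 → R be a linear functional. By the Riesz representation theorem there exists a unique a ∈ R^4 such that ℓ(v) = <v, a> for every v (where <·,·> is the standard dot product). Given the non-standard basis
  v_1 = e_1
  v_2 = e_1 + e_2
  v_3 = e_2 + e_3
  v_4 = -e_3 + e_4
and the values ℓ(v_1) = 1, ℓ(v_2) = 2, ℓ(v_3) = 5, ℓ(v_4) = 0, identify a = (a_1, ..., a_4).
a = (1, 1, 4, 4)

Write a = (a_1, ..., a_4) in the standard basis. For each basis vector v_i, ℓ(v_i) = <v_i, a> is a linear equation in the a_j's. Collect the n equations into a matrix system V a = ℓ, where row i of V is v_i (expressed in the standard basis). Since V is invertible (lower-triangular with 1s on the diagonal, up to permutation), solve by back-substitution:
  V =
[[1, 0, 0, 0],
 [1, 1, 0, 0],
 [0, 1, 1, 0],
 [0, 0, -1, 1]]
  V a = (1, 2, 5, 0)
Solving gives a = (1, 1, 4, 4).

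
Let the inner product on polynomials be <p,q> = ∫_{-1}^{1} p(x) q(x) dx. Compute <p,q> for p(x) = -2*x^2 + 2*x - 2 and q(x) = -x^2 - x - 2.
<p,q> = 172/15

Expand the product: p(x)·q(x) = 2*x^4 + 4*x^2 - 2*x + 4.
∫_{-1}^{1} of each monomial x^k gives [2/(k+1) if k even, 0 if k odd]. Integrating term-by-term (or equivalently evaluating the antiderivative F(x) = 2*x^5/5 + 4*x^3/3 - x^2 + 4*x at the endpoints):
  F(1) − F(−1) = 71/15 − (-101/15) = 172/15.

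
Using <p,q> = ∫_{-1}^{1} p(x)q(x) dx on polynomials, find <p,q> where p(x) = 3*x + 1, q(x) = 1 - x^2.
<p,q> = 4/3

Expand the product: p(x)·q(x) = -3*x^3 - x^2 + 3*x + 1.
∫_{-1}^{1} of each monomial x^k gives [2/(k+1) if k even, 0 if k odd]. Integrating term-by-term (or equivalently evaluating the antiderivative F(x) = -3*x^4/4 - x^3/3 + 3*x^2/2 + x at the endpoints):
  F(1) − F(−1) = 17/12 − (1/12) = 4/3.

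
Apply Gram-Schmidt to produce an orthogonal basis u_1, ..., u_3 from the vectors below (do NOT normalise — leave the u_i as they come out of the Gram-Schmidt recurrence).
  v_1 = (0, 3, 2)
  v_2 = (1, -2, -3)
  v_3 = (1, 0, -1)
Orthogonal basis:
  u_1 = (0, 3, 2)
  u_2 = (1, 10/13, -15/13)
  u_3 = (5/19, -2/19, 3/19)

Apply the Gram-Schmidt recurrence
  u_1 = v_1
  u_i = v_i − Σ_{j<i} ((v_i · u_j) / (u_j · u_j)) · u_j.

Step by step this gives:
  u_1 = (0, 3, 2)
  u_2 = (1, 10/13, -15/13)
  u_3 = (5/19, -2/19, 3/19)

Orthogonality check:
  u_2 · u_1 = 0 (should be 0)
  u_3 · u_1 = 0 (should be 0)
  u_3 · u_2 = 0 (should be 0)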